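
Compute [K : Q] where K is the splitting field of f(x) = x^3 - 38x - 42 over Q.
[K : Q] = 6

By the rational root test, any rational root of the monic integer polynomial f(x) = x^3 - 38x - 42 must be an integer dividing the constant term -42, i.e. one of ±{1, 2, 3, 6, 7, 14, 21, 42}. Evaluating: f(1) = -79, f(-1) = -5, f(2) = -110, f(-2) = 26, f(3) = -129, f(-3) = 45, f(6) = -54, f(-6) = -30, f(7) = 35, f(-7) = -119, f(14) = 2170, f(-14) = -2254, f(21) = 8421, f(-21) = -8505, f(42) = 72450, f(-42) = -72534; none is 0, so f has no rational root and is therefore irreducible over Q (a cubic with no linear factor over a field is irreducible). For an irreducible cubic, the Galois group is A_3 or S_3 according as the discriminant disc(f) = -4a^3 - 27b^2 = -4·(-38)^3 - 27·(-42)^2 = 171860 is or is not a square in Q. Here disc(f) = 171860 is not a perfect square in Q, so the Galois group of f over Q is not contained in A_3 and must be all of S_3. The splitting field has degree |S_3| = 6 over Q, so [K : Q] = 6.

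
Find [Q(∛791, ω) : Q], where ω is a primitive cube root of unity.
[Q(∛791, ω) : Q] = 6

[Q(∛791):Q] = 3 (min poly x^3 - 791, irreducible since 791 is not a perfect cube). [Q(ω):Q] = 2 (min poly x^2 + x + 1). Since Q(∛791) ⊂ R and ω ∉ R, we have ω ∉ Q(∛791), so x^2 + x + 1 remains irreducible over Q(∛791) and [Q(∛791, ω) : Q(∛791)] = 2. By the tower law, [Q(∛791, ω) : Q] = 3 · 2 = 6. (In fact Q(∛791, ω) is the splitting field of x^3 - 791 over Q.)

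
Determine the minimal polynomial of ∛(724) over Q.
m_α(x) = x^3 - 724

α satisfies α^3 = 724, so x^3 - 724 annihilates α. By the rational root test, a rational root p/q (in lowest terms) of x^3 - 724 would satisfy p^3 = 724 q^3, forcing q = 1 and p^3 = 724; but 724 is not a perfect cube, contradiction. A monic cubic over Q with no rational root is irreducible (any nontrivial factorization would include a linear factor). Hence x^3 - 724 is the minimal polynomial of α, and in particular [Q(α):Q] = 3.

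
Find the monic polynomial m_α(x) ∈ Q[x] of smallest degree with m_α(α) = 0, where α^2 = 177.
m_α(x) = x^2 - 177

α satisfies α^2 - 177 = 0, so x^2 - 177 annihilates α. Since d = 177 is squarefree and ≠ 1, it is not a perfect square in Q, so x^2 - 177 has no rational root and is therefore irreducible over Q (a degree-2 polynomial over a field is irreducible iff it has no root). Hence m_α(x) = x^2 - 177.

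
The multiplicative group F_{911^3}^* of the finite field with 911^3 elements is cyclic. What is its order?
|F_{911^3}^*| = 756058030

F_{911^3} has 911^3 = 756058031 elements; its multiplicative group consists of all nonzero elements, so |F_{911^3}^*| = 756058031 - 1 = 756058030. (It is cyclic since any finite subgroup of the multiplicative group of a field is cyclic.)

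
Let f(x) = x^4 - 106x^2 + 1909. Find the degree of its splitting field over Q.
[K : Q] = 4

Solving the quadratic in x^2: x^2 = (106 ± √(106^2 - 4·1909))/2 = (106 ± √3600)/2 = (106 ± 60)/2, giving x^2 = 83 or x^2 = 23. So f(x) = (x^2 - 83)(x^2 - 23) and the roots of f are ±√83, ±√23. Hence the splitting field is K = Q(√83, √23). Since 83 and 23 are distinct squarefree integers > 1, their product 1909 is not a perfect square, so √23 ∉ Q(√83). By the tower law [K:Q] = [Q(√83,√23):Q(√83)] · [Q(√83):Q] = 2 · 2 = 4.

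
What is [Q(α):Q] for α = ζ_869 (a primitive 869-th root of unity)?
[Q(α):Q] = 780

The minimal polynomial of ζ_869 over Q is the 869-th cyclotomic polynomial Φ_869(x), which is irreducible over Q and has degree φ(869) = 780. Hence [Q(α):Q] = φ(869) = 780.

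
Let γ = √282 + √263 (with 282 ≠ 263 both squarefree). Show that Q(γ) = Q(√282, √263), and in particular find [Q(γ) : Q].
[Q(γ) : Q] = 4 (equivalently, Q(γ) = Q(√282, √263))

Obviously Q(γ) ⊆ Q(√282, √263), and [Q(√282, √263):Q] = 4 (since 282, 263 are distinct squarefree integers > 1 with 74166 not a perfect square). To show equality we compute the minimal polynomial of γ. From γ = √282 + √263: γ^2 = 282 + 2√(74166) + 263 = 545 + 2√(74166), so γ^2 - 545 = 2√(74166); squaring, (γ^2 - 545)^2 = 4·74166, i.e. γ^4 - 1090γ^2 + 297025 - 296664 = 0, i.e. γ^4 - 1090γ^2 + 361 = 0. So γ is a root of x^4 - 1090x^2 + 361. This polynomial is irreducible over Q: it has no rational root (each ±√282 ± √263 is irrational), and any factorization into two quadratics over Q would force √(74166) ∈ Q (pairing opposite roots) or √282, √263 ∈ Q (other pairings), all impossible. Hence [Q(γ):Q] = 4 = [Q(√282, √263):Q], so Q(γ) = Q(√282, √263).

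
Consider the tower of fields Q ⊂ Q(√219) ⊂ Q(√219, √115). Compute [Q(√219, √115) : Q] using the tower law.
[Q(√219, √115) : Q] = 4

[Q(√219):Q] = 2 (min poly x^2 - 219, irreducible since 219 is squarefree > 1). For the top step, suppose √115 ∈ Q(√219), say √115 = c + d√219 with c, d ∈ Q. Squaring: 115 = c^2 + 219d^2 + 2cd√219. Since √219 ∉ Q this forces 2cd = 0. If d = 0 then √115 = c ∈ Q, contradicting 115 squarefree > 1. If c = 0 then 115 = 219d^2, so 219·115 = (219d)^2 is a perfect square in Q — but 219·115 = 25185 is not a perfect square (since 219 and 115 are distinct squarefree integers). Contradiction. Hence √115 ∉ Q(√219), so x^2 - 115 stays irreducible over Q(√219) and [Q(√219, √115) : Q(√219)] = 2. By the tower law, [Q(√219, √115) : Q] = 2 · 2 = 4.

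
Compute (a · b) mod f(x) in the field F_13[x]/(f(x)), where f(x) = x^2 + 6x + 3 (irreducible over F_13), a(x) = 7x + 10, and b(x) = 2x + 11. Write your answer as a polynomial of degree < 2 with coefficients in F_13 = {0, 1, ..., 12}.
a · b ≡ 3 (mod f(x))

Multiply in F_13[x]: a(x)·b(x) = (7x + 10)·(2x + 11) = x^2 + 6x + 6. This has degree ≥ 2, so divide by f(x) over F_13: x^2 + 6x + 6 = (1)·(x^2 + 6x + 3) + (3). Hence a·b ≡ 3 (mod f). (F_13[x]/(f) is a field with 13^2 = 169 elements since f is irreducible of degree 2.)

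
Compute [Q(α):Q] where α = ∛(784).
[Q(α):Q] = 3

The minimal polynomial of α is x^3 - 784, irreducible over Q since 784 is not a perfect cube (so x^3 - 784 has no rational root). Hence [Q(α):Q] = deg(m_α) = 3.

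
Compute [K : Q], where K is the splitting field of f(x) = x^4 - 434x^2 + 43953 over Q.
[K : Q] = 4

Solving the quadratic in x^2: x^2 = (434 ± √(434^2 - 4·43953))/2 = (434 ± √12544)/2 = (434 ± 112)/2, giving x^2 = 273 or x^2 = 161. So f(x) = (x^2 - 273)(x^2 - 161) and the roots of f are ±√273, ±√161. Hence the splitting field is K = Q(√273, √161). Since 273 and 161 are distinct squarefree integers > 1, their product 43953 is not a perfect square, so √161 ∉ Q(√273). By the tower law [K:Q] = [Q(√273,√161):Q(√273)] · [Q(√273):Q] = 2 · 2 = 4.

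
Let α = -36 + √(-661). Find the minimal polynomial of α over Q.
m_α(x) = x^2 + 72x + 1957

From α + 36 = √(-661), squaring gives (α + 36)^2 = -661, i.e. α^2 + 72α + 1296 = -661, so α^2 + 72α + 1957 = 0. The discriminant of x^2 + 72x + 1957 is (72)^2 - 4·(1957) = 5184 - 7828 = -2644, and 4·(-661) is not a perfect square in Q since -661 is squarefree and ≠ 1. Hence x^2 + 72x + 1957 is irreducible over Q and is the minimal polynomial of α.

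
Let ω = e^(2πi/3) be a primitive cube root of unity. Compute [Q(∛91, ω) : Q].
[Q(∛91, ω) : Q] = 6

[Q(∛91):Q] = 3 (min poly x^3 - 91, irreducible since 91 is not a perfect cube). [Q(ω):Q] = 2 (min poly x^2 + x + 1). Since Q(∛91) ⊂ R and ω ∉ R, we have ω ∉ Q(∛91), so x^2 + x + 1 remains irreducible over Q(∛91) and [Q(∛91, ω) : Q(∛91)] = 2. By the tower law, [Q(∛91, ω) : Q] = 3 · 2 = 6. (In fact Q(∛91, ω) is the splitting field of x^3 - 91 over Q.)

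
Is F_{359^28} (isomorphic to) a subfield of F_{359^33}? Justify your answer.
No: F_{359^28} is not a subfield of F_{359^33}

F_{p^m} embeds in F_{p^n} iff m | n. Here 28 ∤ 33 (since 33 = 1·28 + 5 with remainder 5 ≠ 0), so F_{359^28} is not a subfield of F_{359^33}. Equivalently: if it were, the tower law would give 28 = [F_{359^28}:F_359] dividing [F_{359^33}:F_359] = 33, contradiction.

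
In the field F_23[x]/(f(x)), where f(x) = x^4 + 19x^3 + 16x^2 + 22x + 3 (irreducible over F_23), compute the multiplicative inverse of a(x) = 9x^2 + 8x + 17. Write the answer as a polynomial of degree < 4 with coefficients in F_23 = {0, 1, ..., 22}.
a(x)^(-1) ≡ 17x^2 + 14x (mod f(x))

Since f is irreducible over F_23, F_23[x]/(f) is a field and a(x) ≠ 0 has an inverse. Apply the extended Euclidean algorithm to f(x) and a(x) in F_23[x]: f(x) = (18x^2 + 4x)·a(x) + (3). The last nonzero remainder is the constant 3 = gcd(f, a) in F_23. Back-substituting through the division chain expresses 3 = s(x)·a(x) + t(x)·f(x) with s(x) ≡ 5x^2 + 19x (mod f), so (5x^2 + 19x)·a(x) ≡ 3 (mod f). Multiplying by 3^(-1) ≡ 8 in F_23 gives a(x)^(-1) ≡ 8·(5x^2 + 19x) ≡ 17x^2 + 14x (mod f). Check: (9x^2 + 8x + 17)·(17x^2 + 14x) = 15x^4 + 9x^3 + 10x^2 + 8x ≡ 1 (mod x^4 + 19x^3 + 16x^2 + 22x + 3).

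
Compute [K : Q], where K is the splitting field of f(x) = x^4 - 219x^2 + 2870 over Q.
[K : Q] = 4

Solving the quadratic in x^2: x^2 = (219 ± √(219^2 - 4·2870))/2 = (219 ± √36481)/2 = (219 ± 191)/2, giving x^2 = 14 or x^2 = 205. So f(x) = (x^2 - 14)(x^2 - 205) and the roots of f are ±√14, ±√205. Hence the splitting field is K = Q(√14, √205). Since 14 and 205 are distinct squarefree integers > 1, their product 2870 is not a perfect square, so √205 ∉ Q(√14). By the tower law [K:Q] = [Q(√14,√205):Q(√14)] · [Q(√14):Q] = 2 · 2 = 4.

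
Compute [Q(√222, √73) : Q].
[Q(√222, √73) : Q] = 4

[Q(√222):Q] = 2 (min poly x^2 - 222, irreducible since 222 is squarefree > 1). For the top step, suppose √73 ∈ Q(√222), say √73 = c + d√222 with c, d ∈ Q. Squaring: 73 = c^2 + 222d^2 + 2cd√222. Since √222 ∉ Q this forces 2cd = 0. If d = 0 then √73 = c ∈ Q, contradicting 73 squarefree > 1. If c = 0 then 73 = 222d^2, so 222·73 = (222d)^2 is a perfect square in Q — but 222·73 = 16206 is not a perfect square (since 222 and 73 are distinct squarefree integers). Contradiction. Hence √73 ∉ Q(√222), so x^2 - 73 stays irreducible over Q(√222) and [Q(√222, √73) : Q(√222)] = 2. By the tower law, [Q(√222, √73) : Q] = 2 · 2 = 4.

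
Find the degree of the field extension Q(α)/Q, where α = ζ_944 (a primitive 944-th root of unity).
[Q(α):Q] = 464

The minimal polynomial of ζ_944 over Q is the 944-th cyclotomic polynomial Φ_944(x), which is irreducible over Q and has degree φ(944) = 464. Hence [Q(α):Q] = φ(944) = 464.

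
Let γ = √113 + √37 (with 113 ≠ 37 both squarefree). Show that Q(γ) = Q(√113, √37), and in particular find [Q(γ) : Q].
[Q(γ) : Q] = 4 (equivalently, Q(γ) = Q(√113, √37))

Obviously Q(γ) ⊆ Q(√113, √37), and [Q(√113, √37):Q] = 4 (since 113, 37 are distinct squarefree integers > 1 with 4181 not a perfect square). To show equality we compute the minimal polynomial of γ. From γ = √113 + √37: γ^2 = 113 + 2√(4181) + 37 = 150 + 2√(4181), so γ^2 - 150 = 2√(4181); squaring, (γ^2 - 150)^2 = 4·4181, i.e. γ^4 - 300γ^2 + 22500 - 16724 = 0, i.e. γ^4 - 300γ^2 + 5776 = 0. So γ is a root of x^4 - 300x^2 + 5776. This polynomial is irreducible over Q: it has no rational root (each ±√113 ± √37 is irrational), and any factorization into two quadratics over Q would force √(4181) ∈ Q (pairing opposite roots) or √113, √37 ∈ Q (other pairings), all impossible. Hence [Q(γ):Q] = 4 = [Q(√113, √37):Q], so Q(γ) = Q(√113, √37).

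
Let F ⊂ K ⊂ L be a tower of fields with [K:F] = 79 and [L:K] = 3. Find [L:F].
[L:F] = 237

The tower law says that for any tower of field extensions F ⊂ K ⊂ L with finite degrees, [L:F] = [L:K] · [K:F]. Here this gives [L:F] = 3 · 79 = 237.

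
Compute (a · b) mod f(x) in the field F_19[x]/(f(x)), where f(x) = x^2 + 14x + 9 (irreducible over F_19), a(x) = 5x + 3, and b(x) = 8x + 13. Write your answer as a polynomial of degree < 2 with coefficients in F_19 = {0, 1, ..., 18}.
a · b ≡ 4x + 2 (mod f(x))

Multiply in F_19[x]: a(x)·b(x) = (5x + 3)·(8x + 13) = 2x^2 + 13x + 1. This has degree ≥ 2, so divide by f(x) over F_19: 2x^2 + 13x + 1 = (2)·(x^2 + 14x + 9) + (4x + 2). Hence a·b ≡ 4x + 2 (mod f). (F_19[x]/(f) is a field with 19^2 = 361 elements since f is irreducible of degree 2.)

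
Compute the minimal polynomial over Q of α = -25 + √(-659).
m_α(x) = x^2 + 50x + 1284

From α + 25 = √(-659), squaring gives (α + 25)^2 = -659, i.e. α^2 + 50α + 625 = -659, so α^2 + 50α + 1284 = 0. The discriminant of x^2 + 50x + 1284 is (50)^2 - 4·(1284) = 2500 - 5136 = -2636, and 4·(-659) is not a perfect square in Q since -659 is squarefree and ≠ 1. Hence x^2 + 50x + 1284 is irreducible over Q and is the minimal polynomial of α.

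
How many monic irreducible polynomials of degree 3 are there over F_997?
There are 330341992 monic irreducible polynomials of degree 3 over F_997

Each element of F_{997^3} that lies in no proper subfield is a root of exactly one monic irreducible of degree 3 over F_997, and each such polynomial has 3 distinct roots in F_{997^3}. By Möbius inversion the count is N_997(3) = (1/3) Σ_{d|3} μ(3/d) · 997^d = (1/3)(μ(3)·997^1 + μ(1)·997^3) = 991025976/3 = 330341992.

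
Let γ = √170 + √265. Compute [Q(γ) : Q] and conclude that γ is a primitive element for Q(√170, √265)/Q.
[Q(γ) : Q] = 4 (equivalently, Q(γ) = Q(√170, √265))

Obviously Q(γ) ⊆ Q(√170, √265), and [Q(√170, √265):Q] = 4 (since 170, 265 are distinct squarefree integers > 1 with 45050 not a perfect square). To show equality we compute the minimal polynomial of γ. From γ = √170 + √265: γ^2 = 170 + 2√(45050) + 265 = 435 + 2√(45050), so γ^2 - 435 = 2√(45050); squaring, (γ^2 - 435)^2 = 4·45050, i.e. γ^4 - 870γ^2 + 189225 - 180200 = 0, i.e. γ^4 - 870γ^2 + 9025 = 0. So γ is a root of x^4 - 870x^2 + 9025. This polynomial is irreducible over Q: it has no rational root (each ±√170 ± √265 is irrational), and any factorization into two quadratics over Q would force √(45050) ∈ Q (pairing opposite roots) or √170, √265 ∈ Q (other pairings), all impossible. Hence [Q(γ):Q] = 4 = [Q(√170, √265):Q], so Q(γ) = Q(√170, √265).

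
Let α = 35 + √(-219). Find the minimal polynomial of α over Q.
m_α(x) = x^2 - 70x + 1444

From α - 35 = √(-219), squaring gives (α - 35)^2 = -219, i.e. α^2 - 70α + 1225 = -219, so α^2 - 70α + 1444 = 0. The discriminant of x^2 - 70x + 1444 is (-70)^2 - 4·(1444) = 4900 - 5776 = -876, and 4·(-219) is not a perfect square in Q since -219 is squarefree and ≠ 1. Hence x^2 - 70x + 1444 is irreducible over Q and is the minimal polynomial of α.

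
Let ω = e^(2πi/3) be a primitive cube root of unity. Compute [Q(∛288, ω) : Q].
[Q(∛288, ω) : Q] = 6

[Q(∛288):Q] = 3 (min poly x^3 - 288, irreducible since 288 is not a perfect cube). [Q(ω):Q] = 2 (min poly x^2 + x + 1). Since Q(∛288) ⊂ R and ω ∉ R, we have ω ∉ Q(∛288), so x^2 + x + 1 remains irreducible over Q(∛288) and [Q(∛288, ω) : Q(∛288)] = 2. By the tower law, [Q(∛288, ω) : Q] = 3 · 2 = 6. (In fact Q(∛288, ω) is the splitting field of x^3 - 288 over Q.)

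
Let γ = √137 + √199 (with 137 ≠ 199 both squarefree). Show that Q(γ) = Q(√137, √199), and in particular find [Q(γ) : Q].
[Q(γ) : Q] = 4 (equivalently, Q(γ) = Q(√137, √199))

Obviously Q(γ) ⊆ Q(√137, √199), and [Q(√137, √199):Q] = 4 (since 137, 199 are distinct squarefree integers > 1 with 27263 not a perfect square). To show equality we compute the minimal polynomial of γ. From γ = √137 + √199: γ^2 = 137 + 2√(27263) + 199 = 336 + 2√(27263), so γ^2 - 336 = 2√(27263); squaring, (γ^2 - 336)^2 = 4·27263, i.e. γ^4 - 672γ^2 + 112896 - 109052 = 0, i.e. γ^4 - 672γ^2 + 3844 = 0. So γ is a root of x^4 - 672x^2 + 3844. This polynomial is irreducible over Q: it has no rational root (each ±√137 ± √199 is irrational), and any factorization into two quadratics over Q would force √(27263) ∈ Q (pairing opposite roots) or √137, √199 ∈ Q (other pairings), all impossible. Hence [Q(γ):Q] = 4 = [Q(√137, √199):Q], so Q(γ) = Q(√137, √199).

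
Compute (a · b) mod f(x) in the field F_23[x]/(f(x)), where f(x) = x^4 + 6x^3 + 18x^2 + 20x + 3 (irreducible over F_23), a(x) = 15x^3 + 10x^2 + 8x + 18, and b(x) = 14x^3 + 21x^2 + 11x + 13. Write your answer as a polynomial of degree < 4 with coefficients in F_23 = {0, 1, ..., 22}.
a · b ≡ 22x^3 + 15x^2 + 14x + 16 (mod f(x))

Multiply in F_23[x]: a(x)·b(x) = (15x^3 + 10x^2 + 8x + 18)·(14x^3 + 21x^2 + 11x + 13) = 3x^6 + 18x^5 + 4x^4 + 12x^3 + 21x^2 + 3x + 4. This has degree ≥ 4, so divide by f(x) over F_23: 3x^6 + 18x^5 + 4x^4 + 12x^3 + 21x^2 + 3x + 4 = (3x^2 + 19)·(x^4 + 6x^3 + 18x^2 + 20x + 3) + (22x^3 + 15x^2 + 14x + 16). Hence a·b ≡ 22x^3 + 15x^2 + 14x + 16 (mod f). (F_23[x]/(f) is a field with 23^4 = 279841 elements since f is irreducible of degree 4.)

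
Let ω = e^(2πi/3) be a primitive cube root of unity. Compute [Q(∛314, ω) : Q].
[Q(∛314, ω) : Q] = 6

[Q(∛314):Q] = 3 (min poly x^3 - 314, irreducible since 314 is not a perfect cube). [Q(ω):Q] = 2 (min poly x^2 + x + 1). Since Q(∛314) ⊂ R and ω ∉ R, we have ω ∉ Q(∛314), so x^2 + x + 1 remains irreducible over Q(∛314) and [Q(∛314, ω) : Q(∛314)] = 2. By the tower law, [Q(∛314, ω) : Q] = 3 · 2 = 6. (In fact Q(∛314, ω) is the splitting field of x^3 - 314 over Q.)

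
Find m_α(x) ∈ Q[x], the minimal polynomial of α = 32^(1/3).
m_α(x) = x^3 - 32

α satisfies α^3 = 32, so x^3 - 32 annihilates α. By the rational root test, a rational root p/q (in lowest terms) of x^3 - 32 would satisfy p^3 = 32 q^3, forcing q = 1 and p^3 = 32; but 32 is not a perfect cube, contradiction. A monic cubic over Q with no rational root is irreducible (any nontrivial factorization would include a linear factor). Hence x^3 - 32 is the minimal polynomial of α, and in particular [Q(α):Q] = 3.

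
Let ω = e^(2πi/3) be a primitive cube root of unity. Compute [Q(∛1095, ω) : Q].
[Q(∛1095, ω) : Q] = 6

[Q(∛1095):Q] = 3 (min poly x^3 - 1095, irreducible since 1095 is not a perfect cube). [Q(ω):Q] = 2 (min poly x^2 + x + 1). Since Q(∛1095) ⊂ R and ω ∉ R, we have ω ∉ Q(∛1095), so x^2 + x + 1 remains irreducible over Q(∛1095) and [Q(∛1095, ω) : Q(∛1095)] = 2. By the tower law, [Q(∛1095, ω) : Q] = 3 · 2 = 6. (In fact Q(∛1095, ω) is the splitting field of x^3 - 1095 over Q.)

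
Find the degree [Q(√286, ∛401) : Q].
[Q(√286, ∛401) : Q] = 6

Let L = Q(√286, ∛401). Since Q(√286) ⊂ L and [Q(√286):Q] = 2, the tower law gives 2 | [L:Q]. Likewise Q(∛401) ⊂ L with [Q(∛401):Q] = 3 (because 401 is not a perfect cube), so 3 | [L:Q]. As gcd(2,3) = 1, [L:Q] is divisible by 6. Conversely L is generated over Q by √286 and ∛401, so [L:Q] ≤ 2·3 = 6. Therefore [Q(√286, ∛401) : Q] = 6.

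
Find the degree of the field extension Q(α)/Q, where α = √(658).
[Q(α):Q] = 2

[Q(α):Q] equals the degree of the minimal polynomial of α. Here α^2 = 658 and x^2 - 658 is irreducible (d = 658 is squarefree, ≠ 1, hence not a square), so deg(m_α) = 2. Thus [Q(α):Q] = 2.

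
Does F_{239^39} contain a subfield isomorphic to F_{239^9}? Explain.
No: F_{239^9} is not a subfield of F_{239^39}

F_{p^m} embeds in F_{p^n} iff m | n. Here 9 ∤ 39 (since 39 = 4·9 + 3 with remainder 3 ≠ 0), so F_{239^9} is not a subfield of F_{239^39}. Equivalently: if it were, the tower law would give 9 = [F_{239^9}:F_239] dividing [F_{239^39}:F_239] = 39, contradiction.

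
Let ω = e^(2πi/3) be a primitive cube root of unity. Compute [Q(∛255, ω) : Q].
[Q(∛255, ω) : Q] = 6

[Q(∛255):Q] = 3 (min poly x^3 - 255, irreducible since 255 is not a perfect cube). [Q(ω):Q] = 2 (min poly x^2 + x + 1). Since Q(∛255) ⊂ R and ω ∉ R, we have ω ∉ Q(∛255), so x^2 + x + 1 remains irreducible over Q(∛255) and [Q(∛255, ω) : Q(∛255)] = 2. By the tower law, [Q(∛255, ω) : Q] = 3 · 2 = 6. (In fact Q(∛255, ω) is the splitting field of x^3 - 255 over Q.)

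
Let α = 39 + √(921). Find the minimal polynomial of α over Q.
m_α(x) = x^2 - 78x + 600

From α - 39 = √(921), squaring gives (α - 39)^2 = 921, i.e. α^2 - 78α + 1521 = 921, so α^2 - 78α + 600 = 0. The discriminant of x^2 - 78x + 600 is (-78)^2 - 4·(600) = 6084 - 2400 = 3684, and 4·(921) is not a perfect square in Q since 921 is squarefree and ≠ 1. Hence x^2 - 78x + 600 is irreducible over Q and is the minimal polynomial of α.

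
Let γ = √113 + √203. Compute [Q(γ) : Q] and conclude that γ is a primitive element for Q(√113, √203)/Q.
[Q(γ) : Q] = 4 (equivalently, Q(γ) = Q(√113, √203))

Obviously Q(γ) ⊆ Q(√113, √203), and [Q(√113, √203):Q] = 4 (since 113, 203 are distinct squarefree integers > 1 with 22939 not a perfect square). To show equality we compute the minimal polynomial of γ. From γ = √113 + √203: γ^2 = 113 + 2√(22939) + 203 = 316 + 2√(22939), so γ^2 - 316 = 2√(22939); squaring, (γ^2 - 316)^2 = 4·22939, i.e. γ^4 - 632γ^2 + 99856 - 91756 = 0, i.e. γ^4 - 632γ^2 + 8100 = 0. So γ is a root of x^4 - 632x^2 + 8100. This polynomial is irreducible over Q: it has no rational root (each ±√113 ± √203 is irrational), and any factorization into two quadratics over Q would force √(22939) ∈ Q (pairing opposite roots) or √113, √203 ∈ Q (other pairings), all impossible. Hence [Q(γ):Q] = 4 = [Q(√113, √203):Q], so Q(γ) = Q(√113, √203).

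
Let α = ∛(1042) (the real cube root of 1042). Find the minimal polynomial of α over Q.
m_α(x) = x^3 - 1042

α satisfies α^3 = 1042, so x^3 - 1042 annihilates α. By the rational root test, a rational root p/q (in lowest terms) of x^3 - 1042 would satisfy p^3 = 1042 q^3, forcing q = 1 and p^3 = 1042; but 1042 is not a perfect cube, contradiction. A monic cubic over Q with no rational root is irreducible (any nontrivial factorization would include a linear factor). Hence x^3 - 1042 is the minimal polynomial of α, and in particular [Q(α):Q] = 3.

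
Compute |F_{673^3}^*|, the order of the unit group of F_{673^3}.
|F_{673^3}^*| = 304821216

F_{673^3} has 673^3 = 304821217 elements; its multiplicative group consists of all nonzero elements, so |F_{673^3}^*| = 304821217 - 1 = 304821216. (It is cyclic since any finite subgroup of the multiplicative group of a field is cyclic.)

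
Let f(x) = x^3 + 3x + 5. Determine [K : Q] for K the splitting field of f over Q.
[K : Q] = 6

By the rational root test, any rational root of the monic integer polynomial f(x) = x^3 + 3x + 5 must be an integer dividing the constant term 5, i.e. one of ±{1, 5}. Evaluating: f(1) = 9, f(-1) = 1, f(5) = 145, f(-5) = -135; none is 0, so f has no rational root and is therefore irreducible over Q (a cubic with no linear factor over a field is irreducible). For an irreducible cubic, the Galois group is A_3 or S_3 according as the discriminant disc(f) = -4a^3 - 27b^2 = -4·(3)^3 - 27·(5)^2 = -783 is or is not a square in Q. Here disc(f) = -783 is not a perfect square in Q, so the Galois group of f over Q is not contained in A_3 and must be all of S_3. The splitting field has degree |S_3| = 6 over Q, so [K : Q] = 6.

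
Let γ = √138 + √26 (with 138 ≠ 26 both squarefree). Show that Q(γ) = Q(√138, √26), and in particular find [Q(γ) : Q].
[Q(γ) : Q] = 4 (equivalently, Q(γ) = Q(√138, √26))

Obviously Q(γ) ⊆ Q(√138, √26), and [Q(√138, √26):Q] = 4 (since 138, 26 are distinct squarefree integers > 1 with 3588 not a perfect square). To show equality we compute the minimal polynomial of γ. From γ = √138 + √26: γ^2 = 138 + 2√(3588) + 26 = 164 + 2√(3588), so γ^2 - 164 = 2√(3588); squaring, (γ^2 - 164)^2 = 4·3588, i.e. γ^4 - 328γ^2 + 26896 - 14352 = 0, i.e. γ^4 - 328γ^2 + 12544 = 0. So γ is a root of x^4 - 328x^2 + 12544. This polynomial is irreducible over Q: it has no rational root (each ±√138 ± √26 is irrational), and any factorization into two quadratics over Q would force √(3588) ∈ Q (pairing opposite roots) or √138, √26 ∈ Q (other pairings), all impossible. Hence [Q(γ):Q] = 4 = [Q(√138, √26):Q], so Q(γ) = Q(√138, √26).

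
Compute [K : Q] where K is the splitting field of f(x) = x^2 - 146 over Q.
[K : Q] = 2

f(x) = x^2 - 146 factors as (x - √146)(x + √146). The splitting field is K = Q(√146). Since 146 is squarefree and > 1, it is not a perfect square, so x^2 - 146 is irreducible over Q and [Q(√146) : Q] = 2. Hence [K : Q] = 2.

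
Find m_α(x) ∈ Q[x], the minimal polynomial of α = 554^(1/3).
m_α(x) = x^3 - 554

α satisfies α^3 = 554, so x^3 - 554 annihilates α. By the rational root test, a rational root p/q (in lowest terms) of x^3 - 554 would satisfy p^3 = 554 q^3, forcing q = 1 and p^3 = 554; but 554 is not a perfect cube, contradiction. A monic cubic over Q with no rational root is irreducible (any nontrivial factorization would include a linear factor). Hence x^3 - 554 is the minimal polynomial of α, and in particular [Q(α):Q] = 3.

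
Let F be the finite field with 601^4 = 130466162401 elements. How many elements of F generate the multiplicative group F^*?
There are φ(130466162400) = 28983951360 primitive elements

F_q^* is cyclic of order q - 1 = 130466162400. A cyclic group of order m has exactly φ(m) generators. Here m = 130466162400 = 2^5 · 3 · 5^2 · 7 · 43 · 313 · 577, so the number of primitive elements is φ(130466162400) = 28983951360.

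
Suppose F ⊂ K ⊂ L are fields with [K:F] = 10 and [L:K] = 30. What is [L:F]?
[L:F] = 300

The tower law says that for any tower of field extensions F ⊂ K ⊂ L with finite degrees, [L:F] = [L:K] · [K:F]. Here this gives [L:F] = 30 · 10 = 300.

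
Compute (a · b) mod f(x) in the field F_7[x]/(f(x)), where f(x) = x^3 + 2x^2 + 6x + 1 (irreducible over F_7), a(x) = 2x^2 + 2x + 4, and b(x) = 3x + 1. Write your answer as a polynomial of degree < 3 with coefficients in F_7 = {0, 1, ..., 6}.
a · b ≡ 3x^2 + 6x + 5 (mod f(x))

Multiply in F_7[x]: a(x)·b(x) = (2x^2 + 2x + 4)·(3x + 1) = 6x^3 + x^2 + 4. This has degree ≥ 3, so divide by f(x) over F_7: 6x^3 + x^2 + 4 = (6)·(x^3 + 2x^2 + 6x + 1) + (3x^2 + 6x + 5). Hence a·b ≡ 3x^2 + 6x + 5 (mod f). (F_7[x]/(f) is a field with 7^3 = 343 elements since f is irreducible of degree 3.)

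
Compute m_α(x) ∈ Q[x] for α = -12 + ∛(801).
m_α(x) = x^3 + 36x^2 + 432x + 927

Set β = α + 12 = ∛(801), so β^3 = 801. Then (α + 12)^3 - 801 = 0, i.e. α is a root of g(x) = (x + 12)^3 - 801 = x^3 + 36x^2 + 432x + 927. Since g(x) = h(x + 12) where h(x) = x^3 - 801, and h is irreducible over Q (because 801 is not a perfect cube, so h has no rational root, and a monic cubic with no rational root is irreducible), g is also irreducible (irreducibility is preserved under the substitution x → x + 12). Hence m_α(x) = x^3 + 36x^2 + 432x + 927.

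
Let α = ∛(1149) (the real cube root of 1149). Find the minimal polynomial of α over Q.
m_α(x) = x^3 - 1149

α satisfies α^3 = 1149, so x^3 - 1149 annihilates α. By the rational root test, a rational root p/q (in lowest terms) of x^3 - 1149 would satisfy p^3 = 1149 q^3, forcing q = 1 and p^3 = 1149; but 1149 is not a perfect cube, contradiction. A monic cubic over Q with no rational root is irreducible (any nontrivial factorization would include a linear factor). Hence x^3 - 1149 is the minimal polynomial of α, and in particular [Q(α):Q] = 3.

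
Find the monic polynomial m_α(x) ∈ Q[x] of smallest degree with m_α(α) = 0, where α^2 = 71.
m_α(x) = x^2 - 71

α satisfies α^2 - 71 = 0, so x^2 - 71 annihilates α. Since d = 71 is squarefree and ≠ 1, it is not a perfect square in Q, so x^2 - 71 has no rational root and is therefore irreducible over Q (a degree-2 polynomial over a field is irreducible iff it has no root). Hence m_α(x) = x^2 - 71.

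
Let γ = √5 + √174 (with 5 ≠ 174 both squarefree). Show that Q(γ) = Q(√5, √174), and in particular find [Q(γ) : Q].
[Q(γ) : Q] = 4 (equivalently, Q(γ) = Q(√5, √174))

Obviously Q(γ) ⊆ Q(√5, √174), and [Q(√5, √174):Q] = 4 (since 5, 174 are distinct squarefree integers > 1 with 870 not a perfect square). To show equality we compute the minimal polynomial of γ. From γ = √5 + √174: γ^2 = 5 + 2√(870) + 174 = 179 + 2√(870), so γ^2 - 179 = 2√(870); squaring, (γ^2 - 179)^2 = 4·870, i.e. γ^4 - 358γ^2 + 32041 - 3480 = 0, i.e. γ^4 - 358γ^2 + 28561 = 0. So γ is a root of x^4 - 358x^2 + 28561. This polynomial is irreducible over Q: it has no rational root (each ±√5 ± √174 is irrational), and any factorization into two quadratics over Q would force √(870) ∈ Q (pairing opposite roots) or √5, √174 ∈ Q (other pairings), all impossible. Hence [Q(γ):Q] = 4 = [Q(√5, √174):Q], so Q(γ) = Q(√5, √174).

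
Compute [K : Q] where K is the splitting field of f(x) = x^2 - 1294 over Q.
[K : Q] = 2

f(x) = x^2 - 1294 factors as (x - √1294)(x + √1294). The splitting field is K = Q(√1294). Since 1294 is squarefree and > 1, it is not a perfect square, so x^2 - 1294 is irreducible over Q and [Q(√1294) : Q] = 2. Hence [K : Q] = 2.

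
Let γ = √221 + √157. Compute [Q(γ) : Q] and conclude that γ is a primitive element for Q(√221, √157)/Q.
[Q(γ) : Q] = 4 (equivalently, Q(γ) = Q(√221, √157))

Obviously Q(γ) ⊆ Q(√221, √157), and [Q(√221, √157):Q] = 4 (since 221, 157 are distinct squarefree integers > 1 with 34697 not a perfect square). To show equality we compute the minimal polynomial of γ. From γ = √221 + √157: γ^2 = 221 + 2√(34697) + 157 = 378 + 2√(34697), so γ^2 - 378 = 2√(34697); squaring, (γ^2 - 378)^2 = 4·34697, i.e. γ^4 - 756γ^2 + 142884 - 138788 = 0, i.e. γ^4 - 756γ^2 + 4096 = 0. So γ is a root of x^4 - 756x^2 + 4096. This polynomial is irreducible over Q: it has no rational root (each ±√221 ± √157 is irrational), and any factorization into two quadratics over Q would force √(34697) ∈ Q (pairing opposite roots) or √221, √157 ∈ Q (other pairings), all impossible. Hence [Q(γ):Q] = 4 = [Q(√221, √157):Q], so Q(γ) = Q(√221, √157).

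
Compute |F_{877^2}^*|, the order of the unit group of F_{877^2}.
|F_{877^2}^*| = 769128

F_{877^2} has 877^2 = 769129 elements; its multiplicative group consists of all nonzero elements, so |F_{877^2}^*| = 769129 - 1 = 769128. (It is cyclic since any finite subgroup of the multiplicative group of a field is cyclic.)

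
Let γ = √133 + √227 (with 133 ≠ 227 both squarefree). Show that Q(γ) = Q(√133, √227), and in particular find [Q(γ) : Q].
[Q(γ) : Q] = 4 (equivalently, Q(γ) = Q(√133, √227))

Obviously Q(γ) ⊆ Q(√133, √227), and [Q(√133, √227):Q] = 4 (since 133, 227 are distinct squarefree integers > 1 with 30191 not a perfect square). To show equality we compute the minimal polynomial of γ. From γ = √133 + √227: γ^2 = 133 + 2√(30191) + 227 = 360 + 2√(30191), so γ^2 - 360 = 2√(30191); squaring, (γ^2 - 360)^2 = 4·30191, i.e. γ^4 - 720γ^2 + 129600 - 120764 = 0, i.e. γ^4 - 720γ^2 + 8836 = 0. So γ is a root of x^4 - 720x^2 + 8836. This polynomial is irreducible over Q: it has no rational root (each ±√133 ± √227 is irrational), and any factorization into two quadratics over Q would force √(30191) ∈ Q (pairing opposite roots) or √133, √227 ∈ Q (other pairings), all impossible. Hence [Q(γ):Q] = 4 = [Q(√133, √227):Q], so Q(γ) = Q(√133, √227).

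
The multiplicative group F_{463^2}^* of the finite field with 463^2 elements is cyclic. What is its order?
|F_{463^2}^*| = 214368

F_{463^2} has 463^2 = 214369 elements; its multiplicative group consists of all nonzero elements, so |F_{463^2}^*| = 214369 - 1 = 214368. (It is cyclic since any finite subgroup of the multiplicative group of a field is cyclic.)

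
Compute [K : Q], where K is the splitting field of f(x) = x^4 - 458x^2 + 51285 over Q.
[K : Q] = 4

Solving the quadratic in x^2: x^2 = (458 ± √(458^2 - 4·51285))/2 = (458 ± √4624)/2 = (458 ± 68)/2, giving x^2 = 195 or x^2 = 263. So f(x) = (x^2 - 195)(x^2 - 263) and the roots of f are ±√195, ±√263. Hence the splitting field is K = Q(√195, √263). Since 195 and 263 are distinct squarefree integers > 1, their product 51285 is not a perfect square, so √263 ∉ Q(√195). By the tower law [K:Q] = [Q(√195,√263):Q(√195)] · [Q(√195):Q] = 2 · 2 = 4.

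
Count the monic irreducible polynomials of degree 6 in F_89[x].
There are 82830096360 monic irreducible polynomials of degree 6 over F_89

Each element of F_{89^6} that lies in no proper subfield is a root of exactly one monic irreducible of degree 6 over F_89, and each such polynomial has 6 distinct roots in F_{89^6}. By Möbius inversion the count is N_89(6) = (1/6) Σ_{d|6} μ(6/d) · 89^d = (1/6)(μ(6)·89^1 + μ(3)·89^2 + μ(2)·89^3 + μ(1)·89^6) = 496980578160/6 = 82830096360.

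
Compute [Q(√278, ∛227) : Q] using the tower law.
[Q(√278, ∛227) : Q] = 6

Let L = Q(√278, ∛227). Since Q(√278) ⊂ L and [Q(√278):Q] = 2, the tower law gives 2 | [L:Q]. Likewise Q(∛227) ⊂ L with [Q(∛227):Q] = 3 (because 227 is not a perfect cube), so 3 | [L:Q]. As gcd(2,3) = 1, [L:Q] is divisible by 6. Conversely L is generated over Q by √278 and ∛227, so [L:Q] ≤ 2·3 = 6. Therefore [Q(√278, ∛227) : Q] = 6.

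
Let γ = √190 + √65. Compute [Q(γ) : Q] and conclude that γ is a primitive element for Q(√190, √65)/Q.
[Q(γ) : Q] = 4 (equivalently, Q(γ) = Q(√190, √65))

Obviously Q(γ) ⊆ Q(√190, √65), and [Q(√190, √65):Q] = 4 (since 190, 65 are distinct squarefree integers > 1 with 12350 not a perfect square). To show equality we compute the minimal polynomial of γ. From γ = √190 + √65: γ^2 = 190 + 2√(12350) + 65 = 255 + 2√(12350), so γ^2 - 255 = 2√(12350); squaring, (γ^2 - 255)^2 = 4·12350, i.e. γ^4 - 510γ^2 + 65025 - 49400 = 0, i.e. γ^4 - 510γ^2 + 15625 = 0. So γ is a root of x^4 - 510x^2 + 15625. This polynomial is irreducible over Q: it has no rational root (each ±√190 ± √65 is irrational), and any factorization into two quadratics over Q would force √(12350) ∈ Q (pairing opposite roots) or √190, √65 ∈ Q (other pairings), all impossible. Hence [Q(γ):Q] = 4 = [Q(√190, √65):Q], so Q(γ) = Q(√190, √65).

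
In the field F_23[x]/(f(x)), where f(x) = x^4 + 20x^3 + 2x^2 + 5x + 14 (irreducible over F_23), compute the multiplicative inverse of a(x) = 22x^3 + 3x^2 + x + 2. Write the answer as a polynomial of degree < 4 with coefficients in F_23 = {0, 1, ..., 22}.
a(x)^(-1) ≡ 9x^3 + 15x^2 + 5x + 5 (mod f(x))

Since f is irreducible over F_23, F_23[x]/(f) is a field and a(x) ≠ 0 has an inverse. Apply the extended Euclidean algorithm to f(x) and a(x) in F_23[x]: f(x) = (22x)·a(x) + (3x^2 + 7x + 14);  a(x) = (15x + 12)·(3x^2 + 7x + 14) + (6x + 18);  (3x^2 + 7x + 14) = (12x + 15)·(6x + 18) + (20). The last nonzero remainder is the constant 20 = gcd(f, a) in F_23. Back-substituting through the division chain expresses 20 = s(x)·a(x) + t(x)·f(x) with s(x) ≡ 19x^3 + x^2 + 8x + 8 (mod f), so (19x^3 + x^2 + 8x + 8)·a(x) ≡ 20 (mod f). Multiplying by 20^(-1) ≡ 15 in F_23 gives a(x)^(-1) ≡ 15·(19x^3 + x^2 + 8x + 8) ≡ 9x^3 + 15x^2 + 5x + 5 (mod f). Check: (22x^3 + 3x^2 + x + 2)·(9x^3 + 15x^2 + 5x + 5) = 14x^6 + 12x^5 + 3x^4 + 20x^3 + 4x^2 + 15x + 10 ≡ 1 (mod x^4 + 20x^3 + 2x^2 + 5x + 14).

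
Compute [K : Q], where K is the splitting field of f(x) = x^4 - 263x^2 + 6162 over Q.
[K : Q] = 4

Solving the quadratic in x^2: x^2 = (263 ± √(263^2 - 4·6162))/2 = (263 ± √44521)/2 = (263 ± 211)/2, giving x^2 = 26 or x^2 = 237. So f(x) = (x^2 - 26)(x^2 - 237) and the roots of f are ±√26, ±√237. Hence the splitting field is K = Q(√26, √237). Since 26 and 237 are distinct squarefree integers > 1, their product 6162 is not a perfect square, so √237 ∉ Q(√26). By the tower law [K:Q] = [Q(√26,√237):Q(√26)] · [Q(√26):Q] = 2 · 2 = 4.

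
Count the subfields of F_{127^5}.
F_{127^5} has 2 subfields

The subfields of F_{p^n} are exactly the fields F_{p^d} for d | n (each is the fixed field of the unique index-d subgroup of Gal(F_{p^n}/F_p) ≅ Z/nZ). The divisors of n = 5 are {1, 5}, giving 2 subfields: F_{127^1}, F_{127^5}.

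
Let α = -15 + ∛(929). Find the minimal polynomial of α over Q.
m_α(x) = x^3 + 45x^2 + 675x + 2446

Set β = α + 15 = ∛(929), so β^3 = 929. Then (α + 15)^3 - 929 = 0, i.e. α is a root of g(x) = (x + 15)^3 - 929 = x^3 + 45x^2 + 675x + 2446. Since g(x) = h(x + 15) where h(x) = x^3 - 929, and h is irreducible over Q (because 929 is not a perfect cube, so h has no rational root, and a monic cubic with no rational root is irreducible), g is also irreducible (irreducibility is preserved under the substitution x → x + 15). Hence m_α(x) = x^3 + 45x^2 + 675x + 2446.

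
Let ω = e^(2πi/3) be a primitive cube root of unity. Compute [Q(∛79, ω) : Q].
[Q(∛79, ω) : Q] = 6

[Q(∛79):Q] = 3 (min poly x^3 - 79, irreducible since 79 is not a perfect cube). [Q(ω):Q] = 2 (min poly x^2 + x + 1). Since Q(∛79) ⊂ R and ω ∉ R, we have ω ∉ Q(∛79), so x^2 + x + 1 remains irreducible over Q(∛79) and [Q(∛79, ω) : Q(∛79)] = 2. By the tower law, [Q(∛79, ω) : Q] = 3 · 2 = 6. (In fact Q(∛79, ω) is the splitting field of x^3 - 79 over Q.)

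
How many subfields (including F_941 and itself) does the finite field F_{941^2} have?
F_{941^2} has 2 subfields

The subfields of F_{p^n} are exactly the fields F_{p^d} for d | n (each is the fixed field of the unique index-d subgroup of Gal(F_{p^n}/F_p) ≅ Z/nZ). The divisors of n = 2 are {1, 2}, giving 2 subfields: F_{941^1}, F_{941^2}.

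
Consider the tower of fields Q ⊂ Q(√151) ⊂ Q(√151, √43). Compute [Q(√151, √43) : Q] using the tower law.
[Q(√151, √43) : Q] = 4

[Q(√151):Q] = 2 (min poly x^2 - 151, irreducible since 151 is squarefree > 1). For the top step, suppose √43 ∈ Q(√151), say √43 = c + d√151 with c, d ∈ Q. Squaring: 43 = c^2 + 151d^2 + 2cd√151. Since √151 ∉ Q this forces 2cd = 0. If d = 0 then √43 = c ∈ Q, contradicting 43 squarefree > 1. If c = 0 then 43 = 151d^2, so 151·43 = (151d)^2 is a perfect square in Q — but 151·43 = 6493 is not a perfect square (since 151 and 43 are distinct squarefree integers). Contradiction. Hence √43 ∉ Q(√151), so x^2 - 43 stays irreducible over Q(√151) and [Q(√151, √43) : Q(√151)] = 2. By the tower law, [Q(√151, √43) : Q] = 2 · 2 = 4.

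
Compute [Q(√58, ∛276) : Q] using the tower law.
[Q(√58, ∛276) : Q] = 6

Let L = Q(√58, ∛276). Since Q(√58) ⊂ L and [Q(√58):Q] = 2, the tower law gives 2 | [L:Q]. Likewise Q(∛276) ⊂ L with [Q(∛276):Q] = 3 (because 276 is not a perfect cube), so 3 | [L:Q]. As gcd(2,3) = 1, [L:Q] is divisible by 6. Conversely L is generated over Q by √58 and ∛276, so [L:Q] ≤ 2·3 = 6. Therefore [Q(√58, ∛276) : Q] = 6.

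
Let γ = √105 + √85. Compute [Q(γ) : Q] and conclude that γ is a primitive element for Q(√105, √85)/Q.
[Q(γ) : Q] = 4 (equivalently, Q(γ) = Q(√105, √85))

Obviously Q(γ) ⊆ Q(√105, √85), and [Q(√105, √85):Q] = 4 (since 105, 85 are distinct squarefree integers > 1 with 8925 not a perfect square). To show equality we compute the minimal polynomial of γ. From γ = √105 + √85: γ^2 = 105 + 2√(8925) + 85 = 190 + 2√(8925), so γ^2 - 190 = 2√(8925); squaring, (γ^2 - 190)^2 = 4·8925, i.e. γ^4 - 380γ^2 + 36100 - 35700 = 0, i.e. γ^4 - 380γ^2 + 400 = 0. So γ is a root of x^4 - 380x^2 + 400. This polynomial is irreducible over Q: it has no rational root (each ±√105 ± √85 is irrational), and any factorization into two quadratics over Q would force √(8925) ∈ Q (pairing opposite roots) or √105, √85 ∈ Q (other pairings), all impossible. Hence [Q(γ):Q] = 4 = [Q(√105, √85):Q], so Q(γ) = Q(√105, √85).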